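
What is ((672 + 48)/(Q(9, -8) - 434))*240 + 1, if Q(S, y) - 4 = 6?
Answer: -21547/53 ≈ -406.55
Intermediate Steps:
Q(S, y) = 10 (Q(S, y) = 4 + 6 = 10)
((672 + 48)/(Q(9, -8) - 434))*240 + 1 = ((672 + 48)/(10 - 434))*240 + 1 = (720/(-424))*240 + 1 = (720*(-1/424))*240 + 1 = -90/53*240 + 1 = -21600/53 + 1 = -21547/53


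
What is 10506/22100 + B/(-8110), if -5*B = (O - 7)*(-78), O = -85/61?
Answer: 15805707/32156150 ≈ 0.49153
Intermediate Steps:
O = -85/61 (O = -85*1/61 = -85/61 ≈ -1.3934)
B = -39936/305 (B = -(-85/61 - 7)*(-78)/5 = -(-512)*(-78)/305 = -1/5*39936/61 = -39936/305 ≈ -130.94)
10506/22100 + B/(-8110) = 10506/22100 - 39936/305/(-8110) = 10506*(1/22100) - 39936/305*(-1/8110) = 309/650 + 19968/1236775 = 15805707/32156150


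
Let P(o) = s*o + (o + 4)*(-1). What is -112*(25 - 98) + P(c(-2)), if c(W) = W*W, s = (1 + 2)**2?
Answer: 8204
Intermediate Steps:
s = 9 (s = 3**2 = 9)
c(W) = W**2
P(o) = -4 + 8*o (P(o) = 9*o + (o + 4)*(-1) = 9*o + (4 + o)*(-1) = 9*o + (-4 - o) = -4 + 8*o)
-112*(25 - 98) + P(c(-2)) = -112*(25 - 98) + (-4 + 8*(-2)**2) = -112*(-73) + (-4 + 8*4) = 8176 + (-4 + 32) = 8176 + 28 = 8204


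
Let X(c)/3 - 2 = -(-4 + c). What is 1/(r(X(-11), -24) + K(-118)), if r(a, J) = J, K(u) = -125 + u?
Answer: -1/267 ≈ -0.0037453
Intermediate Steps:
X(c) = 18 - 3*c (X(c) = 6 + 3*(-(-4 + c)) = 6 + 3*(4 - c) = 6 + (12 - 3*c) = 18 - 3*c)
1/(r(X(-11), -24) + K(-118)) = 1/(-24 + (-125 - 118)) = 1/(-24 - 243) = 1/(-267) = -1/267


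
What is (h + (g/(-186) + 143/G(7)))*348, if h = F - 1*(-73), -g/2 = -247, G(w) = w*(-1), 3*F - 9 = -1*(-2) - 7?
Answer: 3870108/217 ≈ 17835.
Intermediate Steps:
F = 4/3 (F = 3 + (-1*(-2) - 7)/3 = 3 + (2 - 7)/3 = 3 + (1/3)*(-5) = 3 - 5/3 = 4/3 ≈ 1.3333)
G(w) = -w
g = 494 (g = -2*(-247) = 494)
h = 223/3 (h = 4/3 - 1*(-73) = 4/3 + 73 = 223/3 ≈ 74.333)
(h + (g/(-186) + 143/G(7)))*348 = (223/3 + (494/(-186) + 143/((-1*7))))*348 = (223/3 + (494*(-1/186) + 143/(-7)))*348 = (223/3 + (-247/93 + 143*(-1/7)))*348 = (223/3 + (-247/93 - 143/7))*348 = (223/3 - 15028/651)*348 = (11121/217)*348 = 3870108/217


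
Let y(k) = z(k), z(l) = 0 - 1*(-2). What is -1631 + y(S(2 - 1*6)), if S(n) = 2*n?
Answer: -1629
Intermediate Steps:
z(l) = 2 (z(l) = 0 + 2 = 2)
y(k) = 2
-1631 + y(S(2 - 1*6)) = -1631 + 2 = -1629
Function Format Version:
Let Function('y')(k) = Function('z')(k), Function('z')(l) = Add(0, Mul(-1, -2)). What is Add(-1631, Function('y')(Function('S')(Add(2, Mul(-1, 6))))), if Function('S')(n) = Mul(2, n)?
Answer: -1629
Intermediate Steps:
Function('z')(l) = 2 (Function('z')(l) = Add(0, 2) = 2)
Function('y')(k) = 2
Add(-1631, Function('y')(Function('S')(Add(2, Mul(-1, 6))))) = Add(-1631, 2) = -1629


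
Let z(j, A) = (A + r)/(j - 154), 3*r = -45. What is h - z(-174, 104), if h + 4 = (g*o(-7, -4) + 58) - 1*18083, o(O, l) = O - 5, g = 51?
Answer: -6114159/328 ≈ -18641.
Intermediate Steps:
o(O, l) = -5 + O
r = -15 (r = (⅓)*(-45) = -15)
z(j, A) = (-15 + A)/(-154 + j) (z(j, A) = (A - 15)/(j - 154) = (-15 + A)/(-154 + j))
h = -18641 (h = -4 + ((51*(-5 - 7) + 58) - 1*18083) = -4 + ((51*(-12) + 58) - 18083) = -4 + ((-612 + 58) - 18083) = -4 + (-554 - 18083) = -4 - 18637 = -18641)
h - z(-174, 104) = -18641 - (-15 + 104)/(-154 - 174) = -18641 - 89/(-328) = -18641 - (-1)*89/328 = -18641 - 1*(-89/328) = -18641 + 89/328 = -6114159/328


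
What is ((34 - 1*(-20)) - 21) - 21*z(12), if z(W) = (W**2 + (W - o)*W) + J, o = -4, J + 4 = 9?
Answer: -7128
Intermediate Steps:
J = 5 (J = -4 + 9 = 5)
z(W) = 5 + W**2 + W*(4 + W) (z(W) = (W**2 + (W - 1*(-4))*W) + 5 = (W**2 + (W + 4)*W) + 5 = (W**2 + (4 + W)*W) + 5 = (W**2 + W*(4 + W)) + 5 = 5 + W**2 + W*(4 + W))
((34 - 1*(-20)) - 21) - 21*z(12) = ((34 - 1*(-20)) - 21) - 21*(5 + 2*12**2 + 4*12) = ((34 + 20) - 21) - 21*(5 + 2*144 + 48) = (54 - 21) - 21*(5 + 288 + 48) = 33 - 21*341 = 33 - 7161 = -7128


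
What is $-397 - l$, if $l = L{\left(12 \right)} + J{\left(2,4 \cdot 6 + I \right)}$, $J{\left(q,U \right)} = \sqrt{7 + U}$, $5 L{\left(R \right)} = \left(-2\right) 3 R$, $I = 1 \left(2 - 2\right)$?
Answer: $- \frac{1913}{5} - \sqrt{31} \approx -388.17$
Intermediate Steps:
$I = 0$ ($I = 1 \cdot 0 = 0$)
$L{\left(R \right)} = - \frac{6 R}{5}$ ($L{\left(R \right)} = \frac{\left(-2\right) 3 R}{5} = \frac{\left(-6\right) R}{5} = - \frac{6 R}{5}$)
$l = - \frac{72}{5} + \sqrt{31}$ ($l = \left(- \frac{6}{5}\right) 12 + \sqrt{7 + \left(4 \cdot 6 + 0\right)} = - \frac{72}{5} + \sqrt{7 + \left(24 + 0\right)} = - \frac{72}{5} + \sqrt{7 + 24} = - \frac{72}{5} + \sqrt{31} \approx -8.8322$)
$-397 - l = -397 - \left(- \frac{72}{5} + \sqrt{31}\right) = -397 + \left(\frac{72}{5} - \sqrt{31}\right) = - \frac{1913}{5} - \sqrt{31}$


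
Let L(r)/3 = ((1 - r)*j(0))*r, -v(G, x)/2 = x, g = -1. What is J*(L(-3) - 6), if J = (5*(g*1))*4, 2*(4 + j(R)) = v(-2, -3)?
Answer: -600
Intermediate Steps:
v(G, x) = -2*x
j(R) = -1 (j(R) = -4 + (-2*(-3))/2 = -4 + (½)*6 = -4 + 3 = -1)
J = -20 (J = (5*(-1*1))*4 = (5*(-1))*4 = -5*4 = -20)
L(r) = 3*r*(-1 + r) (L(r) = 3*(((1 - r)*(-1))*r) = 3*((-1 + r)*r) = 3*(r*(-1 + r)) = 3*r*(-1 + r))
J*(L(-3) - 6) = -20*(3*(-3)*(-1 - 3) - 6) = -20*(3*(-3)*(-4) - 6) = -20*(36 - 6) = -20*30 = -600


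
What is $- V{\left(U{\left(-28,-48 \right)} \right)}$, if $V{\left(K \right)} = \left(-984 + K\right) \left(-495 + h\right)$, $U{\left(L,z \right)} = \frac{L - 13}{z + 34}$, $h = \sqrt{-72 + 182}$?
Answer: $- \frac{6798825}{14} + \frac{13735 \sqrt{110}}{14} \approx -4.7534 \cdot 10^{5}$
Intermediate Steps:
$h = \sqrt{110} \approx 10.488$
$U{\left(L,z \right)} = \frac{-13 + L}{34 + z}$
$V{\left(K \right)} = \left(-984 + K\right) \left(-495 + \sqrt{110}\right)$
$- V{\left(U{\left(-28,-48 \right)} \right)} = - (487080 - 984 \sqrt{110} - 495 \frac{-13 - 28}{34 - 48} + \frac{-13 - 28}{34 - 48} \sqrt{110}) = - (487080 - 984 \sqrt{110} - 495 \frac{1}{-14} \left(-41\right) + \frac{1}{-14} \left(-41\right) \sqrt{110}) = - (487080 - 984 \sqrt{110} - 495 \left(\left(- \frac{1}{14}\right) \left(-41\right)\right) + \left(- \frac{1}{14}\right) \left(-41\right) \sqrt{110}) = - (487080 - 984 \sqrt{110} - \frac{20295}{14} + \frac{41 \sqrt{110}}{14}) = - (\frac{6798825}{14} - \frac{13735 \sqrt{110}}{14}) = - \frac{6798825}{14} + \frac{13735 \sqrt{110}}{14}$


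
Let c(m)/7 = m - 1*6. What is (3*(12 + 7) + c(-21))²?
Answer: 17424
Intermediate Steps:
c(m) = -42 + 7*m (c(m) = 7*(m - 1*6) = 7*(m - 6) = 7*(-6 + m) = -42 + 7*m)
(3*(12 + 7) + c(-21))² = (3*(12 + 7) + (-42 + 7*(-21)))² = (3*19 + (-42 - 147))² = (57 - 189)² = (-132)² = 17424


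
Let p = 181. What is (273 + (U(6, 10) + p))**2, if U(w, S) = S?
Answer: 215296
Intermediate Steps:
(273 + (U(6, 10) + p))**2 = (273 + (10 + 181))**2 = (273 + 191)**2 = 464**2 = 215296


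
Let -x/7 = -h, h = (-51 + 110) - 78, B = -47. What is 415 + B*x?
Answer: 6666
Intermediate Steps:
h = -19 (h = 59 - 78 = -19)
x = -133 (x = -(-7)*(-19) = -7*19 = -133)
415 + B*x = 415 - 47*(-133) = 415 + 6251 = 6666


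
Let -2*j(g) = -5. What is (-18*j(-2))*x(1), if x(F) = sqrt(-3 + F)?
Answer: -45*I*sqrt(2) ≈ -63.64*I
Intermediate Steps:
j(g) = 5/2 (j(g) = -1/2*(-5) = 5/2)
(-18*j(-2))*x(1) = (-18*5/2)*sqrt(-3 + 1) = -45*I*sqrt(2)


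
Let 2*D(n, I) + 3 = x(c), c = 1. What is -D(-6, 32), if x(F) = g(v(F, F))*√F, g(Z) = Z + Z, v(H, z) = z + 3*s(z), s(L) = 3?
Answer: -17/2 ≈ -8.5000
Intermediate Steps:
v(H, z) = 9 + z (v(H, z) = z + 3*3 = z + 9 = 9 + z)
g(Z) = 2*Z
x(F) = √F*(18 + 2*F) (x(F) = (2*(9 + F))*√F = (18 + 2*F)*√F = √F*(18 + 2*F))
D(n, I) = 17/2 (D(n, I) = -3/2 + (2*√1*(9 + 1))/2 = -3/2 + (2*1*10)/2 = -3/2 + (½)*20 = -3/2 + 10 = 17/2)
-D(-6, 32) = -1*17/2 = -17/2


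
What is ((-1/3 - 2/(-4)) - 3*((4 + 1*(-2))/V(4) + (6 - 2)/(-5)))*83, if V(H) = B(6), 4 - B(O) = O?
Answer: 13861/30 ≈ 462.03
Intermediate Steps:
B(O) = 4 - O
V(H) = -2 (V(H) = 4 - 1*6 = 4 - 6 = -2)
((-1/3 - 2/(-4)) - 3*((4 + 1*(-2))/V(4) + (6 - 2)/(-5)))*83 = ((-1/3 - 2/(-4)) - 3*((4 + 1*(-2))/(-2) + (6 - 2)/(-5)))*83 = ((-1*⅓ - 2*(-¼)) - 3*((4 - 2)*(-½) + 4*(-⅕)))*83 = ((-⅓ + ½) - 3*(2*(-½) - ⅘))*83 = (⅙ - 3*(-1 - ⅘))*83 = (⅙ - 3*(-9/5))*83 = (⅙ + 27/5)*83 = (167/30)*83 = 13861/30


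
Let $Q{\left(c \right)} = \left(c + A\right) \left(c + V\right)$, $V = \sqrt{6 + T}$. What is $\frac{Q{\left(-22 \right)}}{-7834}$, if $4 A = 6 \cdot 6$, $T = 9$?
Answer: $- \frac{143}{3917} + \frac{13 \sqrt{15}}{7834} \approx -0.030081$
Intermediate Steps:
$A = 9$ ($A = \frac{6 \cdot 6}{4} = \frac{1}{4} \cdot 36 = 9$)
$V = \sqrt{15}$ ($V = \sqrt{6 + 9} = \sqrt{15} \approx 3.873$)
$Q{\left(c \right)} = \left(9 + c\right) \left(c + \sqrt{15}\right)$ ($Q{\left(c \right)} = \left(c + 9\right) \left(c + \sqrt{15}\right) = \left(9 + c\right) \left(c + \sqrt{15}\right)$)
$\frac{Q{\left(-22 \right)}}{-7834} = \frac{\left(-22\right)^{2} + 9 \left(-22\right) + 9 \sqrt{15} - 22 \sqrt{15}}{-7834} = \left(484 - 198 + 9 \sqrt{15} - 22 \sqrt{15}\right) \left(- \frac{1}{7834}\right) = \left(286 - 13 \sqrt{15}\right) \left(- \frac{1}{7834}\right) = - \frac{143}{3917} + \frac{13 \sqrt{15}}{7834}$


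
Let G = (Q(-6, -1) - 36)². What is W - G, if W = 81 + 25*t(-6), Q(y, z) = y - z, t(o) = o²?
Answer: -700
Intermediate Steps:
G = 1681 (G = ((-6 - 1*(-1)) - 36)² = ((-6 + 1) - 36)² = (-5 - 36)² = (-41)² = 1681)
W = 981 (W = 81 + 25*(-6)² = 81 + 25*36 = 81 + 900 = 981)
W - G = 981 - 1*1681 = 981 - 1681 = -700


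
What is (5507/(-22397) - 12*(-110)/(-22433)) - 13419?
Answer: -6742286782090/502431901 ≈ -13419.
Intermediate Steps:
(5507/(-22397) - 12*(-110)/(-22433)) - 13419 = (5507*(-1/22397) + 1320*(-1/22433)) - 13419 = (-5507/22397 - 1320/22433) - 13419 = -153102571/502431901 - 13419 = -6742286782090/502431901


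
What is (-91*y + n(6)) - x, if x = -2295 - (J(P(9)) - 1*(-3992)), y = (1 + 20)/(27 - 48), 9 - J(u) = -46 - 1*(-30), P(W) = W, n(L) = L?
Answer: 6409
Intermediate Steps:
J(u) = 25 (J(u) = 9 - (-46 - 1*(-30)) = 9 - (-46 + 30) = 9 - 1*(-16) = 9 + 16 = 25)
y = -1 (y = 21/(-21) = 21*(-1/21) = -1)
x = -6312 (x = -2295 - (25 - 1*(-3992)) = -2295 - (25 + 3992) = -2295 - 1*4017 = -2295 - 4017 = -6312)
(-91*y + n(6)) - x = (-91*(-1) + 6) - 1*(-6312) = (91 + 6) + 6312 = 97 + 6312 = 6409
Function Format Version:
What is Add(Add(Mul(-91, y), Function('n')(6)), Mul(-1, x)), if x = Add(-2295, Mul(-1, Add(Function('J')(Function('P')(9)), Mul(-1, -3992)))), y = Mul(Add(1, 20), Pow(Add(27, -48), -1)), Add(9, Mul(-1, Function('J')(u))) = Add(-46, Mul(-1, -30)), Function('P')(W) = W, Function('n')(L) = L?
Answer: 6409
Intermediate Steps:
Function('J')(u) = 25 (Function('J')(u) = Add(9, Mul(-1, Add(-46, Mul(-1, -30)))) = Add(9, Mul(-1, Add(-46, 30))) = Add(9, Mul(-1, -16)) = Add(9, 16) = 25)
y = -1 (y = Mul(21, Pow(-21, -1)) = Mul(21, Rational(-1, 21)) = -1)
x = -6312 (x = Add(-2295, Mul(-1, Add(25, Mul(-1, -3992)))) = Add(-2295, Mul(-1, Add(25, 3992))) = Add(-2295, Mul(-1, 4017)) = Add(-2295, -4017) = -6312)
Add(Add(Mul(-91, y), Function('n')(6)), Mul(-1, x)) = Add(Add(Mul(-91, -1), 6), Mul(-1, -6312)) = Add(Add(91, 6), 6312) = Add(97, 6312) = 6409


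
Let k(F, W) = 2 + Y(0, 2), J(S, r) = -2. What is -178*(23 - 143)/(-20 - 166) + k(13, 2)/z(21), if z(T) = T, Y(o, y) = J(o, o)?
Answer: -3560/31 ≈ -114.84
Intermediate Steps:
Y(o, y) = -2
k(F, W) = 0 (k(F, W) = 2 - 2 = 0)
-178*(23 - 143)/(-20 - 166) + k(13, 2)/z(21) = -178*(23 - 143)/(-20 - 166) + 0/21 = -178/((-186/(-120))) + 0*(1/21) = -178/((-186*(-1/120))) + 0 = -178/31/20 + 0 = -178*20/31 + 0 = -3560/31 + 0 = -3560/31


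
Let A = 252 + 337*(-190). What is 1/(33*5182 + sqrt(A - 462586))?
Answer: 85503/14621789200 - I*sqrt(131591)/14621789200 ≈ 5.8476e-6 - 2.4809e-8*I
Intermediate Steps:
A = -63778 (A = 252 - 64030 = -63778)
1/(33*5182 + sqrt(A - 462586)) = 1/(33*5182 + sqrt(-63778 - 462586)) = 1/(171006 + sqrt(-526364)) = 1/(171006 + 2*I*sqrt(131591))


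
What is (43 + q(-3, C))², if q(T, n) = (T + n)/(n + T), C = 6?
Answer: 1936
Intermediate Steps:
q(T, n) = 1 (q(T, n) = (T + n)/(T + n) = 1)
(43 + q(-3, C))² = (43 + 1)² = 44² = 1936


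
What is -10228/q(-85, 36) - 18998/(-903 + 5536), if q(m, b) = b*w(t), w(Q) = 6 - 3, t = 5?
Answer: -12359527/125091 ≈ -98.804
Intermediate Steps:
w(Q) = 3
q(m, b) = 3*b (q(m, b) = b*3 = 3*b)
-10228/q(-85, 36) - 18998/(-903 + 5536) = -10228/(3*36) - 18998/(-903 + 5536) = -10228/108 - 18998/4633 = -10228*1/108 - 18998*1/4633 = -2557/27 - 18998/4633 = -12359527/125091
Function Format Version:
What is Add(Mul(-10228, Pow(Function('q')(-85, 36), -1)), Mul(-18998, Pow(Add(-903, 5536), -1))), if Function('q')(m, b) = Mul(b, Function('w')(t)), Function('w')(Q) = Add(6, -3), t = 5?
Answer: Rational(-12359527, 125091) ≈ -98.804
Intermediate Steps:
Function('w')(Q) = 3
Function('q')(m, b) = Mul(3, b) (Function('q')(m, b) = Mul(b, 3) = Mul(3, b))
Add(Mul(-10228, Pow(Function('q')(-85, 36), -1)), Mul(-18998, Pow(Add(-903, 5536), -1))) = Add(Mul(-10228, Pow(Mul(3, 36), -1)), Mul(-18998, Pow(Add(-903, 5536), -1))) = Add(Mul(-10228, Pow(108, -1)), Mul(-18998, Pow(4633, -1))) = Add(Mul(-10228, Rational(1, 108)), Mul(-18998, Rational(1, 4633))) = Add(Rational(-2557, 27), Rational(-18998, 4633)) = Rational(-12359527, 125091)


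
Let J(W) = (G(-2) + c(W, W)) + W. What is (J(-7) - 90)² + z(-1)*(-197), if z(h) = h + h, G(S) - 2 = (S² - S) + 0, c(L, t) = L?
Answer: 9610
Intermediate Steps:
G(S) = 2 + S² - S (G(S) = 2 + ((S² - S) + 0) = 2 + (S² - S) = 2 + S² - S)
z(h) = 2*h
J(W) = 8 + 2*W (J(W) = ((2 + (-2)² - 1*(-2)) + W) + W = ((2 + 4 + 2) + W) + W = (8 + W) + W = 8 + 2*W)
(J(-7) - 90)² + z(-1)*(-197) = ((8 + 2*(-7)) - 90)² + (2*(-1))*(-197) = ((8 - 14) - 90)² - 2*(-197) = (-6 - 90)² + 394 = (-96)² + 394 = 9216 + 394 = 9610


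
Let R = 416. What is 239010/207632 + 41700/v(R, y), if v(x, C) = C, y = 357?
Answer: 1457263495/12354104 ≈ 117.96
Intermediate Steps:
239010/207632 + 41700/v(R, y) = 239010/207632 + 41700/357 = 239010*(1/207632) + 41700*(1/357) = 119505/103816 + 13900/119 = 1457263495/12354104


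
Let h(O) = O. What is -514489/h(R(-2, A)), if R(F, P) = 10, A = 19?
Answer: -514489/10 ≈ -51449.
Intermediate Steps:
-514489/h(R(-2, A)) = -514489/10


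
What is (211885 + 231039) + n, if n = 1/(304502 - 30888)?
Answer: 121190207337/273614 ≈ 4.4292e+5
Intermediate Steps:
n = 1/273614 ≈ 3.6548e-6
(211885 + 231039) + n = (211885 + 231039) + 1/273614 = 442924 + 1/273614 = 121190207337/273614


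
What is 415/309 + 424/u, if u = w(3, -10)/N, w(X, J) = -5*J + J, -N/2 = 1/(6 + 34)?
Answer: 25123/30900 ≈ 0.81304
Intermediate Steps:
N = -1/20 (N = -2/(6 + 34) = -2/40 = -2*1/40 = -1/20 ≈ -0.050000)
w(X, J) = -4*J
u = -800 (u = (-4*(-10))/(-1/20) = 40*(-20) = -800)
415/309 + 424/u = 415/309 + 424/(-800) = 415*(1/309) + 424*(-1/800) = 415/309 - 53/100 = 25123/30900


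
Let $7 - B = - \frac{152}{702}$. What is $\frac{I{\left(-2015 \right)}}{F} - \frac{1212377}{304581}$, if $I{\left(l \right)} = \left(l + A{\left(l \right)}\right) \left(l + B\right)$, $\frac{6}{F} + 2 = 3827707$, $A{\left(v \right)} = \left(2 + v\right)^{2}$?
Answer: $- \frac{554607254714142914899067}{106907931} \approx -5.1877 \cdot 10^{15}$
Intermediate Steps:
$B = \frac{2533}{351}$ ($B = 7 - - \frac{152}{702} = 7 - \left(-152\right) \frac{1}{702} = 7 - - \frac{76}{351} = 7 + \frac{76}{351} = \frac{2533}{351} \approx 7.2165$)
$F = \frac{6}{3827705}$ ($F = \frac{6}{-2 + 3827707} = \frac{6}{3827705} \approx 1.5675 \cdot 10^{-6}$)
$I{\left(l \right)} = \left(\frac{2533}{351} + l\right) \left(l + \left(2 + l\right)^{2}\right)$ ($I{\left(l \right)} = \left(l + \left(2 + l\right)^{2}\right) \left(l + \frac{2533}{351}\right) = \left(l + \left(2 + l\right)^{2}\right) \left(\frac{2533}{351} + l\right) = \left(\frac{2533}{351} + l\right) \left(l + \left(2 + l\right)^{2}\right)$)
$\frac{I{\left(-2015 \right)}}{F} - \frac{1212377}{304581} = \frac{\frac{10132}{351} + \left(-2015\right)^{3} + \frac{4288 \left(-2015\right)^{2}}{351} + \frac{14069}{351} \left(-2015\right)}{\frac{6}{3827705}} - \frac{1212377}{304581} = \left(\frac{10132}{351} - 8181353375 + \frac{4288}{351} \cdot 4060225 - \frac{2180695}{27}\right) \frac{3827705}{6} - \frac{1212377}{304581} = \left(\frac{10132}{351} - 8181353375 + \frac{1339249600}{27} - \frac{2180695}{27}\right) \frac{3827705}{6} - \frac{1212377}{304581} = \left(- \frac{2854273128728}{351}\right) \frac{3827705}{6} - \frac{1212377}{304581} = - \frac{5462657763098904620}{1053} - \frac{1212377}{304581} = - \frac{554607254714142914899067}{106907931}$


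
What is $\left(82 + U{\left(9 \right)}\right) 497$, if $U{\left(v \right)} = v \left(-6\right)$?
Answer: $13916$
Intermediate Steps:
$U{\left(v \right)} = - 6 v$
$\left(82 + U{\left(9 \right)}\right) 497 = \left(82 - 54\right) 497 = 28 \cdot 497 = 13916$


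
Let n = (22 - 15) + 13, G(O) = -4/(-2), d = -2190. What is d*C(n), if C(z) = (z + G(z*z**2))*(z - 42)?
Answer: 1059960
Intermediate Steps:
G(O) = 2 (G(O) = -4*(-1/2) = 2)
n = 20 (n = 7 + 13 = 20)
C(z) = (-42 + z)*(2 + z) (C(z) = (z + 2)*(z - 42) = (2 + z)*(-42 + z) = (-42 + z)*(2 + z))
d*C(n) = -2190*(-84 + 20**2 - 40*20) = -2190*(-84 + 400 - 800) = -2190*(-484) = 1059960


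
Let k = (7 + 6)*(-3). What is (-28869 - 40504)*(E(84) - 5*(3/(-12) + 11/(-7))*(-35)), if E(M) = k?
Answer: 99272763/4 ≈ 2.4818e+7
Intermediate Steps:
k = -39 (k = 13*(-3) = -39)
E(M) = -39
(-28869 - 40504)*(E(84) - 5*(3/(-12) + 11/(-7))*(-35)) = (-28869 - 40504)*(-39 - 5*(3/(-12) + 11/(-7))*(-35)) = -69373*(-39 - 5*(3*(-1/12) + 11*(-1/7))*(-35)) = -69373*(-39 - 5*(-1/4 - 11/7)*(-35)) = -69373*(-39 - 5*(-51/28)*(-35)) = -69373*(-39 + (255/28)*(-35)) = -69373*(-39 - 1275/4) = -69373*(-1431/4) = 99272763/4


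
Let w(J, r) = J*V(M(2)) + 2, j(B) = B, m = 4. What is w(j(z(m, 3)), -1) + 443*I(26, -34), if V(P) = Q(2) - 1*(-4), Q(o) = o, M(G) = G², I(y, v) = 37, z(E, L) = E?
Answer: 16417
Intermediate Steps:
V(P) = 6 (V(P) = 2 - 1*(-4) = 2 + 4 = 6)
w(J, r) = 2 + 6*J (w(J, r) = J*6 + 2 = 6*J + 2 = 2 + 6*J)
w(j(z(m, 3)), -1) + 443*I(26, -34) = (2 + 6*4) + 443*37 = (2 + 24) + 16391 = 26 + 16391 = 16417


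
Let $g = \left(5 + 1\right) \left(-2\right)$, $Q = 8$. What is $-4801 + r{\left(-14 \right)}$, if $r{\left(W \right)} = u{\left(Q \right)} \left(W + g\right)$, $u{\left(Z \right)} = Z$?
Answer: $-5009$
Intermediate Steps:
$g = -12$ ($g = 6 \left(-2\right) = -12$)
$r{\left(W \right)} = -96 + 8 W$ ($r{\left(W \right)} = 8 \left(W - 12\right) = 8 \left(-12 + W\right) = -96 + 8 W$)
$-4801 + r{\left(-14 \right)} = -4801 + \left(-96 + 8 \left(-14\right)\right) = -4801 - 208 = -5009$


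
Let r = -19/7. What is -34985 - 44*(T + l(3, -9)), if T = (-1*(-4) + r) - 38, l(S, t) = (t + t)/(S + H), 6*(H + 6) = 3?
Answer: -1179023/35 ≈ -33686.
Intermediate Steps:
H = -11/2 (H = -6 + (⅙)*3 = -6 + ½ = -11/2 ≈ -5.5000)
r = -19/7 (r = -19*⅐ = -19/7 ≈ -2.7143)
l(S, t) = 2*t/(-11/2 + S) (l(S, t) = (t + t)/(S - 11/2) = (2*t)/(-11/2 + S) = 2*t/(-11/2 + S))
T = -257/7 (T = (-1*(-4) - 19/7) - 38 = (4 - 19/7) - 38 = 9/7 - 38 = -257/7 ≈ -36.714)
-34985 - 44*(T + l(3, -9)) = -34985 - 44*(-257/7 + 4*(-9)/(-11 + 2*3)) = -34985 - 44*(-257/7 + 4*(-9)/(-11 + 6)) = -34985 - 44*(-257/7 + 4*(-9)/(-5)) = -34985 - 44*(-257/7 + 4*(-9)*(-⅕)) = -34985 - 44*(-257/7 + 36/5) = -34985 - 44*(-1033/35) = -34985 + 45452/35 = -1179023/35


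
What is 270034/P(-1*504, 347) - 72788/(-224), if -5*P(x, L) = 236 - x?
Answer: -3107187/2072 ≈ -1499.6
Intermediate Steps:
P(x, L) = -236/5 + x/5 (P(x, L) = -(236 - x)/5 = -236/5 + x/5)
270034/P(-1*504, 347) - 72788/(-224) = 270034/(-236/5 + (-1*504)/5) - 72788/(-224) = 270034/(-236/5 + (1/5)*(-504)) - 72788*(-1/224) = 270034/(-236/5 - 504/5) + 18197/56 = 270034/(-148) + 18197/56 = 270034*(-1/148) + 18197/56 = -135017/74 + 18197/56 = -3107187/2072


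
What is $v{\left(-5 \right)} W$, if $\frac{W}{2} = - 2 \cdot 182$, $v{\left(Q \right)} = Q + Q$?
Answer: $7280$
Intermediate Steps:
$v{\left(Q \right)} = 2 Q$
$W = -728$ ($W = 2 \left(- 2 \cdot 182\right) = 2 \left(\left(-1\right) 364\right) = 2 \left(-364\right) = -728$)
$v{\left(-5 \right)} W = 2 \left(-5\right) \left(-728\right) = \left(-10\right) \left(-728\right) = 7280$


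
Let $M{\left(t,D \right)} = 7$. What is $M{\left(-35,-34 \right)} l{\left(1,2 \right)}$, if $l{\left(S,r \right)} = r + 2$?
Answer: $28$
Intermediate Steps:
$l{\left(S,r \right)} = 2 + r$
$M{\left(-35,-34 \right)} l{\left(1,2 \right)} = 7 \left(2 + 2\right) = 7 \cdot 4 = 28$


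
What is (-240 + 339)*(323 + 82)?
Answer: 40095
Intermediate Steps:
(-240 + 339)*(323 + 82) = 99*405 = 40095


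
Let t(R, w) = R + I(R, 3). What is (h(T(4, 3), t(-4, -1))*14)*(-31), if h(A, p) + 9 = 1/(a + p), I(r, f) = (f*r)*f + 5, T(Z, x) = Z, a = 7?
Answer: 7843/2 ≈ 3921.5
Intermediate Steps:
I(r, f) = 5 + r*f² (I(r, f) = r*f² + 5 = 5 + r*f²)
t(R, w) = 5 + 10*R (t(R, w) = R + (5 + R*3²) = R + (5 + R*9) = R + (5 + 9*R) = 5 + 10*R)
h(A, p) = -9 + 1/(7 + p)
(h(T(4, 3), t(-4, -1))*14)*(-31) = (((-62 - 9*(5 + 10*(-4)))/(7 + (5 + 10*(-4))))*14)*(-31) = (((-62 - 9*(5 - 40))/(7 + (5 - 40)))*14)*(-31) = (((-62 - 9*(-35))/(7 - 35))*14)*(-31) = (((-62 + 315)/(-28))*14)*(-31) = (-1/28*253*14)*(-31) = -253/28*14*(-31) = -253/2*(-31) = 7843/2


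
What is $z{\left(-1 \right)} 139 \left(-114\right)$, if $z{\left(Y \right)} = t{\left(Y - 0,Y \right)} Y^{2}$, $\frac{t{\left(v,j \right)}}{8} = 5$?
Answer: $-633840$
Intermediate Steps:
$t{\left(v,j \right)} = 40$ ($t{\left(v,j \right)} = 8 \cdot 5 = 40$)
$z{\left(Y \right)} = 40 Y^{2}$
$z{\left(-1 \right)} 139 \left(-114\right) = 40 \left(-1\right)^{2} \cdot 139 \left(-114\right) = 40 \cdot 1 \cdot 139 \left(-114\right) = 40 \cdot 139 \left(-114\right) = 5560 \left(-114\right) = -633840$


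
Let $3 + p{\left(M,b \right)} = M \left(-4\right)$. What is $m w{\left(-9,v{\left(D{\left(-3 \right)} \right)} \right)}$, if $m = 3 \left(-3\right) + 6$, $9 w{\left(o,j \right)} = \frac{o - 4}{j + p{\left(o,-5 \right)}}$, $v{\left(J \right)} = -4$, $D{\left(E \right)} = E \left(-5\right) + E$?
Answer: $\frac{13}{87} \approx 0.14943$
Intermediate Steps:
$D{\left(E \right)} = - 4 E$ ($D{\left(E \right)} = - 5 E + E = - 4 E$)
$p{\left(M,b \right)} = -3 - 4 M$ ($p{\left(M,b \right)} = -3 + M \left(-4\right) = -3 - 4 M$)
$w{\left(o,j \right)} = \frac{-4 + o}{9 \left(-3 + j - 4 o\right)}$ ($w{\left(o,j \right)} = \frac{\left(o - 4\right) \frac{1}{j - \left(3 + 4 o\right)}}{9} = \frac{\left(-4 + o\right) \frac{1}{-3 + j - 4 o}}{9} = \frac{\frac{1}{-3 + j - 4 o} \left(-4 + o\right)}{9} = \frac{-4 + o}{9 \left(-3 + j - 4 o\right)}$)
$m = -3$ ($m = -9 + 6 = -3$)
$m w{\left(-9,v{\left(D{\left(-3 \right)} \right)} \right)} = - 3 \frac{4 - -9}{9 \left(3 - -4 + 4 \left(-9\right)\right)} = - 3 \frac{4 + 9}{9 \left(3 + 4 - 36\right)} = - 3 \cdot \frac{1}{9} \frac{1}{-29} \cdot 13 = - 3 \cdot \frac{1}{9} \left(- \frac{1}{29}\right) 13 = \left(-3\right) \left(- \frac{13}{261}\right) = \frac{13}{87}$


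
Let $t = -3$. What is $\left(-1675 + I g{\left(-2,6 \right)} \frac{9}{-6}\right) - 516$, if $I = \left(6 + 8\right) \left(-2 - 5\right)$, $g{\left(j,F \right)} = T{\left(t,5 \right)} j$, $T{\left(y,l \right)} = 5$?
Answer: $-3661$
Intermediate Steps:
$g{\left(j,F \right)} = 5 j$
$I = -98$ ($I = 14 \left(-7\right) = -98$)
$\left(-1675 + I g{\left(-2,6 \right)} \frac{9}{-6}\right) - 516 = \left(-1675 + - 98 \cdot 5 \left(-2\right) \frac{9}{-6}\right) - 516 = \left(-1675 + \left(-98\right) \left(-10\right) 9 \left(- \frac{1}{6}\right)\right) - 516 = \left(-1675 + 980 \left(- \frac{3}{2}\right)\right) - 516 = \left(-1675 - 1470\right) - 516 = -3145 - 516 = -3661$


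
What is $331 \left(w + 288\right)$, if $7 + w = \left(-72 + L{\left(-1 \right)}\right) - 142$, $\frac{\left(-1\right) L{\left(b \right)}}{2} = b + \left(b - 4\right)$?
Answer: $26149$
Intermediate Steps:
$L{\left(b \right)} = 8 - 4 b$ ($L{\left(b \right)} = - 2 \left(b + \left(b - 4\right)\right) = - 2 \left(b + \left(-4 + b\right)\right) = - 2 \left(-4 + 2 b\right) = 8 - 4 b$)
$w = -209$ ($w = -7 + \left(\left(-72 + \left(8 - -4\right)\right) - 142\right) = -7 + \left(\left(-72 + \left(8 + 4\right)\right) - 142\right) = -7 + \left(\left(-72 + 12\right) - 142\right) = -7 - 202 = -209$)
$331 \left(w + 288\right) = 331 \left(-209 + 288\right) = 331 \cdot 79 = 26149$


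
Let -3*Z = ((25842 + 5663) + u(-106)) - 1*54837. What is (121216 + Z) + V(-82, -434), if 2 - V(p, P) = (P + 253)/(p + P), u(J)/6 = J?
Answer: 22223601/172 ≈ 1.2921e+5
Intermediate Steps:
u(J) = 6*J
V(p, P) = 2 - (253 + P)/(P + p) (V(p, P) = 2 - (P + 253)/(p + P) = 2 - (253 + P)/(P + p))
Z = 23968/3 (Z = -(((25842 + 5663) + 6*(-106)) - 1*54837)/3 = -((31505 - 636) - 54837)/3 = -(30869 - 54837)/3 = -⅓*(-23968) = 23968/3 ≈ 7989.3)
(121216 + Z) + V(-82, -434) = (121216 + 23968/3) + (-253 - 434 + 2*(-82))/(-434 - 82) = 387616/3 + (-253 - 434 - 164)/(-516) = 387616/3 - 1/516*(-851) = 387616/3 + 851/516 = 22223601/172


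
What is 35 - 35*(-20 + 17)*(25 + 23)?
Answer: 5075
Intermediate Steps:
35 - 35*(-20 + 17)*(25 + 23) = 35 - (-105)*48 = 35 - 35*(-144) = 35 + 5040 = 5075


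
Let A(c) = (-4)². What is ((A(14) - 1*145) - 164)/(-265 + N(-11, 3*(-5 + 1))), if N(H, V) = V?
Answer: 293/277 ≈ 1.0578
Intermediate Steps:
A(c) = 16
((A(14) - 1*145) - 164)/(-265 + N(-11, 3*(-5 + 1))) = ((16 - 1*145) - 164)/(-265 + 3*(-5 + 1)) = ((16 - 145) - 164)/(-265 + 3*(-4)) = (-129 - 164)/(-265 - 12) = -293/(-277) = -293*(-1/277) = 293/277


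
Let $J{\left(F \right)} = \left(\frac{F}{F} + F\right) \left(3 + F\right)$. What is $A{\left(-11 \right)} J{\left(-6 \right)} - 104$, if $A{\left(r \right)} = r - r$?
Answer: $-104$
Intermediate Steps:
$A{\left(r \right)} = 0$
$J{\left(F \right)} = \left(1 + F\right) \left(3 + F\right)$
$A{\left(-11 \right)} J{\left(-6 \right)} - 104 = 0 \left(3 + \left(-6\right)^{2} + 4 \left(-6\right)\right) - 104 = 0 \left(3 + 36 - 24\right) - 104 = 0 \cdot 15 - 104 = 0 - 104 = -104$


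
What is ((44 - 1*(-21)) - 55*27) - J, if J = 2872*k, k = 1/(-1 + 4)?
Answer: -7132/3 ≈ -2377.3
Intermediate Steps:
k = ⅓ (k = 1/3 = ⅓ ≈ 0.33333)
J = 2872/3 (J = 2872*(⅓) = 2872/3 ≈ 957.33)
((44 - 1*(-21)) - 55*27) - J = ((44 - 1*(-21)) - 55*27) - 1*2872/3 = ((44 + 21) - 1485) - 2872/3 = (65 - 1485) - 2872/3 = -1420 - 2872/3 = -7132/3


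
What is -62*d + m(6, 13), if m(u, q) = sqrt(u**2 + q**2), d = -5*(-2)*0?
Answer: sqrt(205) ≈ 14.318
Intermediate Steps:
d = 0 (d = 10*0 = 0)
m(u, q) = sqrt(q**2 + u**2)
-62*d + m(6, 13) = -62*0 + sqrt(13**2 + 6**2) = 0 + sqrt(169 + 36) = 0 + sqrt(205) = sqrt(205)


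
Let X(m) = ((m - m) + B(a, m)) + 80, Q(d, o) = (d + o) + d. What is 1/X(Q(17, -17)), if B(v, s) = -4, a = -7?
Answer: 1/76 ≈ 0.013158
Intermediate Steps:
Q(d, o) = o + 2*d
X(m) = 76 (X(m) = ((m - m) - 4) + 80 = (0 - 4) + 80 = -4 + 80 = 76)
1/X(Q(17, -17)) = 1/76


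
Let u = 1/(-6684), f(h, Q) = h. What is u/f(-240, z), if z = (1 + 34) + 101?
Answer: 1/1604160 ≈ 6.2338e-7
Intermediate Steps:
z = 136 (z = 35 + 101 = 136)
u = -1/6684 ≈ -0.00014961
u/f(-240, z) = -1/6684/(-240) = -1/6684*(-1/240) = 1/1604160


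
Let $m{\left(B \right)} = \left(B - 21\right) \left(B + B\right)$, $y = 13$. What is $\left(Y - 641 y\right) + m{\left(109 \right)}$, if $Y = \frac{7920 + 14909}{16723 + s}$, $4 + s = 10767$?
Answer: $\frac{298273415}{27486} \approx 10852.0$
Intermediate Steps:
$s = 10763$ ($s = -4 + 10767 = 10763$)
$Y = \frac{22829}{27486}$ ($Y = \frac{7920 + 14909}{16723 + 10763} = \frac{22829}{27486} \approx 0.83057$)
$m{\left(B \right)} = 2 B \left(-21 + B\right)$ ($m{\left(B \right)} = \left(-21 + B\right) 2 B = 2 B \left(-21 + B\right)$)
$\left(Y - 641 y\right) + m{\left(109 \right)} = \left(\frac{22829}{27486} - 8333\right) + 2 \cdot 109 \left(-21 + 109\right) = \left(\frac{22829}{27486} - 8333\right) + 2 \cdot 109 \cdot 88 = - \frac{229018009}{27486} + 19184 = \frac{298273415}{27486}$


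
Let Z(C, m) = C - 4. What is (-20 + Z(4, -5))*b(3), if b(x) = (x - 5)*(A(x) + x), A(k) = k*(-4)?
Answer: -360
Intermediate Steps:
A(k) = -4*k
Z(C, m) = -4 + C
b(x) = -3*x*(-5 + x) (b(x) = (x - 5)*(-4*x + x) = (-5 + x)*(-3*x) = -3*x*(-5 + x))
(-20 + Z(4, -5))*b(3) = (-20 + (-4 + 4))*(3*3*(5 - 1*3)) = (-20 + 0)*(3*3*(5 - 3)) = -60*3*2 = -20*18 = -360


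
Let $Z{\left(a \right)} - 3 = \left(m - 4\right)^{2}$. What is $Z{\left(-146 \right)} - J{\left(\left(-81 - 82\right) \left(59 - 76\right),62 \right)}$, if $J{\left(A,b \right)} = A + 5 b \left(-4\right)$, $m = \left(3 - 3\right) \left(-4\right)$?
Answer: $-1512$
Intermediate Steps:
$m = 0$ ($m = 0 \left(-4\right) = 0$)
$Z{\left(a \right)} = 19$ ($Z{\left(a \right)} = 3 + \left(0 - 4\right)^{2} = 3 + \left(-4\right)^{2} = 3 + 16 = 19$)
$J{\left(A,b \right)} = A - 20 b$
$Z{\left(-146 \right)} - J{\left(\left(-81 - 82\right) \left(59 - 76\right),62 \right)} = 19 - \left(\left(-81 - 82\right) \left(59 - 76\right) - 1240\right) = 19 - \left(\left(-163\right) \left(-17\right) - 1240\right) = 19 - \left(2771 - 1240\right) = 19 - 1531 = -1512$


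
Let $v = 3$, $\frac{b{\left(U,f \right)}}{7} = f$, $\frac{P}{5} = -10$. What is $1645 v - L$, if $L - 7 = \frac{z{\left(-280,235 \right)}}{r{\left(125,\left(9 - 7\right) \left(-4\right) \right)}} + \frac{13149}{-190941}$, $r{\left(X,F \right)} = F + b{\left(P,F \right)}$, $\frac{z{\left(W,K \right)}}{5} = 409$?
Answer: $\frac{20204193251}{4073408} \approx 4960.0$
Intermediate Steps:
$P = -50$ ($P = 5 \left(-10\right) = -50$)
$b{\left(U,f \right)} = 7 f$
$z{\left(W,K \right)} = 2045$ ($z{\left(W,K \right)} = 5 \cdot 409 = 2045$)
$r{\left(X,F \right)} = 8 F$ ($r{\left(X,F \right)} = F + 7 F = 8 F$)
$L = - \frac{101924771}{4073408}$ ($L = 7 + \left(\frac{2045}{8 \left(9 - 7\right) \left(-4\right)} + \frac{13149}{-190941}\right) = 7 + \left(\frac{2045}{8 \cdot 2 \left(-4\right)} + 13149 \left(- \frac{1}{190941}\right)\right) = 7 + \left(\frac{2045}{8 \left(-8\right)} - \frac{4383}{63647}\right) = 7 + \left(\frac{2045}{-64} - \frac{4383}{63647}\right) = 7 + \left(2045 \left(- \frac{1}{64}\right) - \frac{4383}{63647}\right) = 7 - \frac{130438627}{4073408} = - \frac{101924771}{4073408} \approx -25.022$)
$1645 v - L = 1645 \cdot 3 - - \frac{101924771}{4073408} = 4935 + \frac{101924771}{4073408} = \frac{20204193251}{4073408}$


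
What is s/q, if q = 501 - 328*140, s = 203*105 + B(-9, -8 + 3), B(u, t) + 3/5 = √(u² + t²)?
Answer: -106572/227095 - √106/45419 ≈ -0.46951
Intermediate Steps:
B(u, t) = -⅗ + √(t² + u²) (B(u, t) = -⅗ + √(u² + t²) = -⅗ + √(t² + u²))
s = 106572/5 + √106 (s = 203*105 + (-⅗ + √((-8 + 3)² + (-9)²)) = 21315 + (-⅗ + √((-5)² + 81)) = 21315 + (-⅗ + √(25 + 81)) = 21315 + (-⅗ + √106) = 106572/5 + √106 ≈ 21325.)
q = -45419 (q = 501 - 45920 = -45419)
s/q = (106572/5 + √106)/(-45419) = (106572/5 + √106)*(-1/45419) = -106572/227095 - √106/45419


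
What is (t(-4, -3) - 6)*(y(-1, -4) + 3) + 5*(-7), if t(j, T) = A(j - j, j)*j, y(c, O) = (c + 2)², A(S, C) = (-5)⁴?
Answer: -10059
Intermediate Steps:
A(S, C) = 625
y(c, O) = (2 + c)²
t(j, T) = 625*j
(t(-4, -3) - 6)*(y(-1, -4) + 3) + 5*(-7) = (625*(-4) - 6)*((2 - 1)² + 3) + 5*(-7) = (-2500 - 6)*(1² + 3) - 35 = -2506*(1 + 3) - 35 = -2506*4 - 35 = -10024 - 35 = -10059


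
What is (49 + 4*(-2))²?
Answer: 1681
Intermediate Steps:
(49 + 4*(-2))² = (49 - 8)² = 41² = 1681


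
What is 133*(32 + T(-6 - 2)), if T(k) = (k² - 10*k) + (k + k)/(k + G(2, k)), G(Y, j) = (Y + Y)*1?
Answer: 23940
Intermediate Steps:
G(Y, j) = 2*Y (G(Y, j) = (2*Y)*1 = 2*Y)
T(k) = k² - 10*k + 2*k/(4 + k) (T(k) = (k² - 10*k) + (k + k)/(k + 2*2) = (k² - 10*k) + (2*k)/(k + 4) = (k² - 10*k) + (2*k)/(4 + k) = (k² - 10*k) + 2*k/(4 + k) = k² - 10*k + 2*k/(4 + k))
133*(32 + T(-6 - 2)) = 133*(32 + (-6 - 2)*(-38 + (-6 - 2)² - 6*(-6 - 2))/(4 + (-6 - 2))) = 133*(32 - 8*(-38 + (-8)² - 6*(-8))/(4 - 8)) = 133*(32 - 8*(-38 + 64 + 48)/(-4)) = 133*(32 - 8*(-¼)*74) = 133*(32 + 148) = 133*180 = 23940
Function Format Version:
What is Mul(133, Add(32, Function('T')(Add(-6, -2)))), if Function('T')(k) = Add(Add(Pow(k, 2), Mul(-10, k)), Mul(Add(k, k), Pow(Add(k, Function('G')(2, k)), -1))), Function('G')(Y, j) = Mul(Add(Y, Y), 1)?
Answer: 23940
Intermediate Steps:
Function('G')(Y, j) = Mul(2, Y) (Function('G')(Y, j) = Mul(Mul(2, Y), 1) = Mul(2, Y))
Function('T')(k) = Add(Pow(k, 2), Mul(-10, k), Mul(2, k, Pow(Add(4, k), -1))) (Function('T')(k) = Add(Add(Pow(k, 2), Mul(-10, k)), Mul(Add(k, k), Pow(Add(k, Mul(2, 2)), -1))) = Add(Add(Pow(k, 2), Mul(-10, k)), Mul(Mul(2, k), Pow(Add(k, 4), -1))) = Add(Add(Pow(k, 2), Mul(-10, k)), Mul(Mul(2, k), Pow(Add(4, k), -1))) = Add(Add(Pow(k, 2), Mul(-10, k)), Mul(2, k, Pow(Add(4, k), -1))) = Add(Pow(k, 2), Mul(-10, k), Mul(2, k, Pow(Add(4, k), -1))))
Mul(133, Add(32, Function('T')(Add(-6, -2)))) = Mul(133, Add(32, Mul(Add(-6, -2), Pow(Add(4, Add(-6, -2)), -1), Add(-38, Pow(Add(-6, -2), 2), Mul(-6, Add(-6, -2)))))) = Mul(133, Add(32, Mul(-8, Pow(Add(4, -8), -1), Add(-38, Pow(-8, 2), Mul(-6, -8))))) = Mul(133, Add(32, Mul(-8, Pow(-4, -1), Add(-38, 64, 48)))) = Mul(133, Add(32, Mul(-8, Rational(-1, 4), 74))) = Mul(133, Add(32, 148)) = Mul(133, 180) = 23940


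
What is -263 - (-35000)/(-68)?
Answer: -13221/17 ≈ -777.71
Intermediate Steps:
-263 - (-35000)/(-68) = -263 - (-35000)*(-1)/68 = -263 - 100*175/34 = -263 - 8750/17 = -13221/17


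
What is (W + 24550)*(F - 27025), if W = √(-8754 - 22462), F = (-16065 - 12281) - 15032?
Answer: -1728393650 - 281612*I*√1951 ≈ -1.7284e+9 - 1.2439e+7*I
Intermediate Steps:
F = -43378 (F = -28346 - 15032 = -43378)
W = 4*I*√1951 (W = √(-31216) = 4*I*√1951 ≈ 176.68*I)
(W + 24550)*(F - 27025) = (4*I*√1951 + 24550)*(-43378 - 27025) = (24550 + 4*I*√1951)*(-70403) = -1728393650 - 281612*I*√1951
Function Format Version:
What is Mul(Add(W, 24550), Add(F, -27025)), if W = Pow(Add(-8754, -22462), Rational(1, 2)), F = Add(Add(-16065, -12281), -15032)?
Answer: Add(-1728393650, Mul(-281612, I, Pow(1951, Rational(1, 2)))) ≈ Add(-1.7284e+9, Mul(-1.2439e+7, I))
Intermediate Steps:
F = -43378 (F = Add(-28346, -15032) = -43378)
W = Mul(4, I, Pow(1951, Rational(1, 2))) (W = Pow(-31216, Rational(1, 2)) = Mul(4, I, Pow(1951, Rational(1, 2))) ≈ Mul(176.68, I))
Mul(Add(W, 24550), Add(F, -27025)) = Mul(Add(Mul(4, I, Pow(1951, Rational(1, 2))), 24550), Add(-43378, -27025)) = Mul(Add(24550, Mul(4, I, Pow(1951, Rational(1, 2)))), -70403) = Add(-1728393650, Mul(-281612, I, Pow(1951, Rational(1, 2))))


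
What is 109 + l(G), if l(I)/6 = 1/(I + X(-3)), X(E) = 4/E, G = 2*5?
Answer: 1426/13 ≈ 109.69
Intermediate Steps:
G = 10
l(I) = 6/(-4/3 + I) (l(I) = 6/(I + 4/(-3)) = 6/(I + 4*(-1/3)) = 6/(I - 4/3) = 6/(-4/3 + I))
109 + l(G) = 109 + 18/(-4 + 3*10) = 109 + 18/(-4 + 30) = 109 + 18/26 = 109 + 18*(1/26) = 109 + 9/13 = 1426/13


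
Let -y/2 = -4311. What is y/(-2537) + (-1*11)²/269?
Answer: -2012341/682453 ≈ -2.9487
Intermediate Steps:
y = 8622 (y = -2*(-4311) = 8622)
y/(-2537) + (-1*11)²/269 = 8622/(-2537) + (-1*11)²/269 = 8622*(-1/2537) + (-11)²*(1/269) = -8622/2537 + 121*(1/269) = -8622/2537 + 121/269 = -2012341/682453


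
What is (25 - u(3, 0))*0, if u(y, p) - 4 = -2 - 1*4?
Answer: 0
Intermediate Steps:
u(y, p) = -2 (u(y, p) = 4 + (-2 - 1*4) = 4 + (-2 - 4) = 4 - 6 = -2)
(25 - u(3, 0))*0 = (25 - 1*(-2))*0 = (25 + 2)*0 = 27*0 = 0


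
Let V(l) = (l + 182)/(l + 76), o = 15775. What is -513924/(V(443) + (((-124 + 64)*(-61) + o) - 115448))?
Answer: 133363278/24915061 ≈ 5.3527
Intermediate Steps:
V(l) = (182 + l)/(76 + l)
-513924/(V(443) + (((-124 + 64)*(-61) + o) - 115448)) = -513924/((182 + 443)/(76 + 443) + (((-124 + 64)*(-61) + 15775) - 115448)) = -513924/(625/519 + ((-60*(-61) + 15775) - 115448)) = -513924/((1/519)*625 + ((3660 + 15775) - 115448)) = -513924/(625/519 + (19435 - 115448)) = -513924/(625/519 - 96013) = -513924/(-49830122/519) = -513924*(-519/49830122) = 133363278/24915061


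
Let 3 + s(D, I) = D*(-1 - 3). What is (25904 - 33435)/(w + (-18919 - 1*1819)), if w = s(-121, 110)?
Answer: 7531/20257 ≈ 0.37177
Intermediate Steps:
s(D, I) = -3 - 4*D (s(D, I) = -3 + D*(-1 - 3) = -3 + D*(-4) = -3 - 4*D)
w = 481 (w = -3 - 4*(-121) = -3 + 484 = 481)
(25904 - 33435)/(w + (-18919 - 1*1819)) = (25904 - 33435)/(481 + (-18919 - 1*1819)) = -7531/(481 + (-18919 - 1819)) = -7531/(481 - 20738) = -7531/(-20257) = -7531*(-1/20257) = 7531/20257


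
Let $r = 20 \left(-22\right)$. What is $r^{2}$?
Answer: $193600$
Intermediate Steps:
$r = -440$
$r^{2} = \left(-440\right)^{2} = 193600$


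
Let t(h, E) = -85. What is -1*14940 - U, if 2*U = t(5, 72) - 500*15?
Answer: -22295/2 ≈ -11148.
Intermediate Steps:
U = -7585/2 (U = (-85 - 500*15)/2 = (-85 - 1*7500)/2 = (-85 - 7500)/2 = (1/2)*(-7585) = -7585/2 ≈ -3792.5)
-1*14940 - U = -1*14940 - 1*(-7585/2) = -14940 + 7585/2 = -22295/2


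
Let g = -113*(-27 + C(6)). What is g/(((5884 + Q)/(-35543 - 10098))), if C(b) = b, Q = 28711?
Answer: -108306093/34595 ≈ -3130.7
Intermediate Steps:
g = 2373 (g = -113*(-27 + 6) = -113*(-21) = 2373)
g/(((5884 + Q)/(-35543 - 10098))) = 2373/(((5884 + 28711)/(-35543 - 10098))) = 2373/((34595/(-45641))) = 2373/((34595*(-1/45641))) = 2373/(-34595/45641) = 2373*(-45641/34595) = -108306093/34595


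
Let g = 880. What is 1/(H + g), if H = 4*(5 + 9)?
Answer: 1/936 ≈ 0.0010684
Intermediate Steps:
H = 56 (H = 4*14 = 56)
1/(H + g) = 1/(56 + 880) = 1/936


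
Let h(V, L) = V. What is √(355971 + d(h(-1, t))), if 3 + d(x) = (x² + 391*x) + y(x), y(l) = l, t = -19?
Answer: √355577 ≈ 596.30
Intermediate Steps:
d(x) = -3 + x² + 392*x (d(x) = -3 + ((x² + 391*x) + x) = -3 + (x² + 392*x) = -3 + x² + 392*x)
√(355971 + d(h(-1, t))) = √(355971 + (-3 + (-1)² + 392*(-1))) = √(355971 + (-3 + 1 - 392)) = √(355971 - 394) = √355577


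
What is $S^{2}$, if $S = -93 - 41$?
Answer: $17956$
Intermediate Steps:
$S = -134$ ($S = -93 - 41 = -134$)
$S^{2} = \left(-134\right)^{2} = 17956$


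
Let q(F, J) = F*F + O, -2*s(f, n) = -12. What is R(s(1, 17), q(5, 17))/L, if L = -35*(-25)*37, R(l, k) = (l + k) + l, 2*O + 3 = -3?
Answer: 34/32375 ≈ 0.0010502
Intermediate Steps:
O = -3 (O = -3/2 + (½)*(-3) = -3/2 - 3/2 = -3)
s(f, n) = 6 (s(f, n) = -½*(-12) = 6)
q(F, J) = -3 + F² (q(F, J) = F*F - 3 = F² - 3 = -3 + F²)
R(l, k) = k + 2*l (R(l, k) = (k + l) + l = k + 2*l)
L = 32375 (L = 875*37 = 32375)
R(s(1, 17), q(5, 17))/L = ((-3 + 5²) + 2*6)/32375 = ((-3 + 25) + 12)*(1/32375) = (22 + 12)*(1/32375) = 34*(1/32375) = 34/32375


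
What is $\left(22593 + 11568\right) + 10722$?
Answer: $44883$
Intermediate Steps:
$\left(22593 + 11568\right) + 10722 = 34161 + 10722 = 44883$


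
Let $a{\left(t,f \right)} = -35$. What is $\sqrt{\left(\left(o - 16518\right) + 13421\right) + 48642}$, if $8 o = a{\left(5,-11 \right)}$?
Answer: $\frac{5 \sqrt{29146}}{4} \approx 213.4$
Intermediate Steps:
$o = - \frac{35}{8}$ ($o = \frac{1}{8} \left(-35\right) = - \frac{35}{8} \approx -4.375$)
$\sqrt{\left(\left(o - 16518\right) + 13421\right) + 48642} = \sqrt{\left(\left(- \frac{35}{8} - 16518\right) + 13421\right) + 48642} = \sqrt{\left(- \frac{132179}{8} + 13421\right) + 48642} = \sqrt{- \frac{24811}{8} + 48642} = \sqrt{\frac{364325}{8}} = \frac{5 \sqrt{29146}}{4}$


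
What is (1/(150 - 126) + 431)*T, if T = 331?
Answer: 3424195/24 ≈ 1.4267e+5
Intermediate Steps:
(1/(150 - 126) + 431)*T = (1/(150 - 126) + 431)*331 = (1/24 + 431)*331 = (10345/24)*331 = 3424195/24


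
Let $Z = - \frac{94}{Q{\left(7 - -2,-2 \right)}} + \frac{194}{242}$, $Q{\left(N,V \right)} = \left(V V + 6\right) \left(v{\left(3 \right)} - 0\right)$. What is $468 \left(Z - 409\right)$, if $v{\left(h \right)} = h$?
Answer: $- \frac{116464452}{605} \approx -1.925 \cdot 10^{5}$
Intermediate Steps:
$Q{\left(N,V \right)} = 18 + 3 V^{2}$ ($Q{\left(N,V \right)} = \left(V V + 6\right) \left(3 - 0\right) = \left(V^{2} + 6\right) \left(3 + 0\right) = \left(6 + V^{2}\right) 3 = 18 + 3 V^{2}$)
$Z = - \frac{4232}{1815}$ ($Z = - \frac{94}{18 + 3 \left(-2\right)^{2}} + \frac{194}{242} = - \frac{94}{18 + 3 \cdot 4} + 194 \cdot \frac{1}{242} = - \frac{94}{18 + 12} + \frac{97}{121} = - \frac{94}{30} + \frac{97}{121} = \left(-94\right) \frac{1}{30} + \frac{97}{121} = - \frac{47}{15} + \frac{97}{121} = - \frac{4232}{1815} \approx -2.3317$)
$468 \left(Z - 409\right) = 468 \left(- \frac{4232}{1815} - 409\right) = 468 \left(- \frac{746567}{1815}\right) = - \frac{116464452}{605}$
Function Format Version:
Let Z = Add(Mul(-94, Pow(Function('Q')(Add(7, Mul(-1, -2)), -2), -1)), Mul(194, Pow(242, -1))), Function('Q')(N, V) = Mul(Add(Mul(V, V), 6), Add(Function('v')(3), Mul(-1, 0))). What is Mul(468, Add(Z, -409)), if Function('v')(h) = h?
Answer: Rational(-116464452, 605) ≈ -1.9250e+5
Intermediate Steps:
Function('Q')(N, V) = Add(18, Mul(3, Pow(V, 2))) (Function('Q')(N, V) = Mul(Add(Mul(V, V), 6), Add(3, Mul(-1, 0))) = Mul(Add(Pow(V, 2), 6), Add(3, 0)) = Mul(Add(6, Pow(V, 2)), 3) = Add(18, Mul(3, Pow(V, 2))))
Z = Rational(-4232, 1815) (Z = Add(Mul(-94, Pow(Add(18, Mul(3, Pow(-2, 2))), -1)), Mul(194, Pow(242, -1))) = Add(Mul(-94, Pow(Add(18, Mul(3, 4)), -1)), Mul(194, Rational(1, 242))) = Add(Mul(-94, Pow(Add(18, 12), -1)), Rational(97, 121)) = Add(Mul(-94, Pow(30, -1)), Rational(97, 121)) = Add(Mul(-94, Rational(1, 30)), Rational(97, 121)) = Add(Rational(-47, 15), Rational(97, 121)) = Rational(-4232, 1815) ≈ -2.3317)
Mul(468, Add(Z, -409)) = Mul(468, Add(Rational(-4232, 1815), -409)) = Mul(468, Rational(-746567, 1815)) = Rational(-116464452, 605)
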